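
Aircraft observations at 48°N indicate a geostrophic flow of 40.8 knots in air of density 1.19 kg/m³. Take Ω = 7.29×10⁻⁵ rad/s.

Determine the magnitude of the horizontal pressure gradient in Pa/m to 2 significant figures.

2.7×10⁻³ Pa/m

Coriolis parameter at 48°N:
f = 2Ω sin φ = 2 × 7.29×10⁻⁵ × sin 48° = 1.08×10⁻⁴ s⁻¹
Wind speed in SI: 40.8 knots = 21.0 m/s
Geostrophic balance rearranged: |∂P/∂n| = f ρ V_g
|∂P/∂n| = 1.08×10⁻⁴ × 1.19 × 21.0 = 2.71×10⁻³ Pa/m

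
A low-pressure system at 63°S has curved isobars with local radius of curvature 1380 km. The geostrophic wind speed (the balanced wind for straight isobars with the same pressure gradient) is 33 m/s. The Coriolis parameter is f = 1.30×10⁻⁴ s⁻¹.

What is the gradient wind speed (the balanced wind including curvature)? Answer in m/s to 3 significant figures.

Around a low, centrifugal force acts outward with Coriolis, so pressure-gradient force balances both:
(1/ρ)|∂P/∂n| = fV + V²/R  →  V² + fR·V − fR·V_g = 0
With fR = 1.30×10⁻⁴ × 1380×10³ m = 179 m/s:
V = [−fR + √((fR)² + 4 fR V_g)]/2 = [−179 + √(179² + 4×179×33)]/2 = 28.5 m/s
Subgeostrophic (V < V_g = 33 m/s), as expected around a low.

28.5 m/s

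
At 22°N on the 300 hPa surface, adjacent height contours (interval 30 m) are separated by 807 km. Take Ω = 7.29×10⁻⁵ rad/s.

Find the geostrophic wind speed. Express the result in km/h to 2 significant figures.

Coriolis parameter at 22°N:
f = 2Ω sin φ = 2 × 7.29×10⁻⁵ × sin 22° = 5.46×10⁻⁵ s⁻¹
Height gradient: |∂Z/∂n| = 30 m / 807000 m = 3.72×10⁻⁵
On a pressure surface, geostrophic balance gives V_g = (g/f)|∂Z/∂n|:
V_g = 9.81 × 3.72×10⁻⁵ / 5.46×10⁻⁵ = 6.68 m/s
Converting: 6.68 m/s × 3.6 = 24 km/h

24 km/h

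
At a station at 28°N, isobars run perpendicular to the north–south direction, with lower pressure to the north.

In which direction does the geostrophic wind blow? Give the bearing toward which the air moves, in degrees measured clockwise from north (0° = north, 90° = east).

090°

The pressure-gradient force points toward the north (bearing 000°).
Geostrophic balance: in the Northern Hemisphere the Coriolis force deflects motion to the right, so the geostrophic wind blows 90° to the right of the pressure-gradient force (low pressure on the left).
Rotating 000° by 90° clockwise gives 090° — the wind blows toward the east.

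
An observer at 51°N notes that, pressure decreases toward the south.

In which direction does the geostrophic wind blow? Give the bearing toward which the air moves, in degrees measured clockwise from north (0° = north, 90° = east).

270°

The pressure-gradient force points toward the south (bearing 180°).
Geostrophic balance: in the Northern Hemisphere the Coriolis force deflects motion to the right, so the geostrophic wind blows 90° to the right of the pressure-gradient force (low pressure on the left).
Rotating 180° by 90° clockwise gives 270° — the wind blows toward the west.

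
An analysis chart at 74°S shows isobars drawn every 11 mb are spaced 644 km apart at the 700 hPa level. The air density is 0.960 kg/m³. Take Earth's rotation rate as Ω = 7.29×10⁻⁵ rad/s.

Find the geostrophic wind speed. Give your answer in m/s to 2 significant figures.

13 m/s

Coriolis parameter at 74°S:
f = 2Ω sin φ = 2 × 7.29×10⁻⁵ × sin 74° = 1.40×10⁻⁴ s⁻¹
Pressure gradient: |∂P/∂n| = 1100 Pa / 644000 m = 1.71×10⁻³ Pa/m
Geostrophic balance (pressure-gradient force = Coriolis force):
V_g = (1/(fρ)) |∂P/∂n| = 1.71×10⁻³ / (1.40×10⁻⁴ × 0.960) = 12.7 m/s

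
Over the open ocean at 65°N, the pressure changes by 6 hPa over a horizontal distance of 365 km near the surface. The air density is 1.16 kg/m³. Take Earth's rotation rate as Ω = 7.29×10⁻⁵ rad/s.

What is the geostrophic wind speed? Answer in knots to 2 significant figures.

Coriolis parameter at 65°N:
f = 2Ω sin φ = 2 × 7.29×10⁻⁵ × sin 65° = 1.32×10⁻⁴ s⁻¹
Pressure gradient: |∂P/∂n| = 600 Pa / 365000 m = 1.64×10⁻³ Pa/m
Geostrophic balance (pressure-gradient force = Coriolis force):
V_g = (1/(fρ)) |∂P/∂n| = 1.64×10⁻³ / (1.32×10⁻⁴ × 1.16) = 10.7 m/s
Converting: 10.7 m/s × 1.944 = 21 knots

21 knots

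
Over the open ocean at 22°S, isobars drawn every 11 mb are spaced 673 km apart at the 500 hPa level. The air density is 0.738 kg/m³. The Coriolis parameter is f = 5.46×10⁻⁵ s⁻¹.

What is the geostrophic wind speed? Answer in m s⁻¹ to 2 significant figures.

41 m s⁻¹

Pressure gradient: |∂P/∂n| = 1100 Pa / 673000 m = 1.63×10⁻³ Pa/m
Geostrophic balance (pressure-gradient force = Coriolis force):
V_g = (1/(fρ)) |∂P/∂n| = 1.63×10⁻³ / (5.46×10⁻⁵ × 0.738) = 40.6 m/s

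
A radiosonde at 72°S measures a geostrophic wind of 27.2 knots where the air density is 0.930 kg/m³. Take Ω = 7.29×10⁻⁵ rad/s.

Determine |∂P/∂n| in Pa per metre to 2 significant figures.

Coriolis parameter at 72°S:
f = 2Ω sin φ = 2 × 7.29×10⁻⁵ × sin 72° = 1.39×10⁻⁴ s⁻¹
Wind speed in SI: 27.2 knots = 14.0 m/s
Geostrophic balance rearranged: |∂P/∂n| = f ρ V_g
|∂P/∂n| = 1.39×10⁻⁴ × 0.930 × 14.0 = 1.80×10⁻³ Pa/m

1.8×10⁻³ Pa/m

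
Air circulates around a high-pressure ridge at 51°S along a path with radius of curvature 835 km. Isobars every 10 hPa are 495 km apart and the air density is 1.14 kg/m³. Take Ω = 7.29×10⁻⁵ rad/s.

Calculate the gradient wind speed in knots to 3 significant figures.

Coriolis parameter at 51°S:
f = 2Ω sin φ = 2 × 7.29×10⁻⁵ × sin 51° = 1.13×10⁻⁴ s⁻¹
Pressure gradient: |∂P/∂n| = 1000 Pa / 495000 m = 2.02×10⁻³ Pa/m
Geostrophic speed: V_g = |∂P/∂n|/(fρ) = 2.02×10⁻³/(1.13×10⁻⁴ × 1.14) = 15.6 m/s
Around a high, pressure-gradient force acts outward with centrifugal, so Coriolis balances both:
fV = (1/ρ)|∂P/∂n| + V²/R  →  V² − fR·V + fR·V_g = 0
With fR = 1.13×10⁻⁴ × 835×10³ m = 94.6 m/s:
V = [fR − √((fR)² − 4 fR V_g)]/2 = [94.6 − √(94.6² − 4×94.6×15.6)]/2 = 19.8 m/s
Supergeostrophic (V > V_g = 15.6 m/s), as expected around a high.
Converting: 19.8 m/s × 1.944 = 38.4 knots

38.4 knots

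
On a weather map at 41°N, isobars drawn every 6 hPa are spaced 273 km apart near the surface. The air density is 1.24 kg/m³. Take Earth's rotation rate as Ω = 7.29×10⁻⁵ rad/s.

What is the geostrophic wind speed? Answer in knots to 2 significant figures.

Coriolis parameter at 41°N:
f = 2Ω sin φ = 2 × 7.29×10⁻⁵ × sin 41° = 9.57×10⁻⁵ s⁻¹
Pressure gradient: |∂P/∂n| = 600 Pa / 273000 m = 2.20×10⁻³ Pa/m
Geostrophic balance (pressure-gradient force = Coriolis force):
V_g = (1/(fρ)) |∂P/∂n| = 2.20×10⁻³ / (9.57×10⁻⁵ × 1.24) = 18.5 m/s
Converting: 18.5 m/s × 1.944 = 36 knots

36 knots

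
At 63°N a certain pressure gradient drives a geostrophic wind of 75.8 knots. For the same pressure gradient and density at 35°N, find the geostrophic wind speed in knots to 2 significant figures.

With the same pressure gradient and density, V_g ∝ 1/f ∝ 1/sin φ.
V₂ = V₁ · sin φ₁ / sin φ₂ = 75.8 × sin 63° / sin 35°
V₂ = 75.8 × 0.8910/0.5736 = 120 knots

120 knots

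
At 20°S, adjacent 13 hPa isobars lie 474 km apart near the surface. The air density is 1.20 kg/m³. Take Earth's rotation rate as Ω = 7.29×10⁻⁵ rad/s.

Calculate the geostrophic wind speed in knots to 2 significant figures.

Coriolis parameter at 20°S:
f = 2Ω sin φ = 2 × 7.29×10⁻⁵ × sin 20° = 4.99×10⁻⁵ s⁻¹
Pressure gradient: |∂P/∂n| = 1300 Pa / 474000 m = 2.74×10⁻³ Pa/m
Geostrophic balance (pressure-gradient force = Coriolis force):
V_g = (1/(fρ)) |∂P/∂n| = 2.74×10⁻³ / (4.99×10⁻⁵ × 1.20) = 45.8 m/s
Converting: 45.8 m/s × 1.944 = 89 knots

89 knots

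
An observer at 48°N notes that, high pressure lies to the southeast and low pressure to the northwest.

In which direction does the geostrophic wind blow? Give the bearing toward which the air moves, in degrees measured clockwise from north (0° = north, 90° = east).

The pressure-gradient force points toward the northwest (bearing 315°).
Geostrophic balance: in the Northern Hemisphere the Coriolis force deflects motion to the right, so the geostrophic wind blows 90° to the right of the pressure-gradient force (low pressure on the left).
Rotating 315° by 90° clockwise gives 045° — the wind blows toward the northeast.

045°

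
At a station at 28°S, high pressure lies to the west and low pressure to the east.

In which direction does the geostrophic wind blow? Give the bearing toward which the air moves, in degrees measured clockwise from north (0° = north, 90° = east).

000°

The pressure-gradient force points toward the east (bearing 090°).
Geostrophic balance: in the Southern Hemisphere the Coriolis force deflects motion to the left, so the geostrophic wind blows 90° to the left of the pressure-gradient force (low pressure on the right).
Rotating 090° by 90° counterclockwise gives 000° — the wind blows toward the north.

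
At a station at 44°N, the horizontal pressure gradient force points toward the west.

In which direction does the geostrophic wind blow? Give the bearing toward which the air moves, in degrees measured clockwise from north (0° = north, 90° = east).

000°

The pressure-gradient force points toward the west (bearing 270°).
Geostrophic balance: in the Northern Hemisphere the Coriolis force deflects motion to the right, so the geostrophic wind blows 90° to the right of the pressure-gradient force (low pressure on the left).
Rotating 270° by 90° clockwise gives 000° — the wind blows toward the north.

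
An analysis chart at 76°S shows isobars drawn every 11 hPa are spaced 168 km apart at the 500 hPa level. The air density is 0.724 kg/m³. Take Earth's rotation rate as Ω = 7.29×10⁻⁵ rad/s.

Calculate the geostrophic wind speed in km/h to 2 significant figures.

Coriolis parameter at 76°S:
f = 2Ω sin φ = 2 × 7.29×10⁻⁵ × sin 76° = 1.41×10⁻⁴ s⁻¹
Pressure gradient: |∂P/∂n| = 1100 Pa / 168000 m = 6.55×10⁻³ Pa/m
Geostrophic balance (pressure-gradient force = Coriolis force):
V_g = (1/(fρ)) |∂P/∂n| = 6.55×10⁻³ / (1.41×10⁻⁴ × 0.724) = 63.9 m/s
Converting: 63.9 m/s × 3.6 = 230 km/h

230 km/h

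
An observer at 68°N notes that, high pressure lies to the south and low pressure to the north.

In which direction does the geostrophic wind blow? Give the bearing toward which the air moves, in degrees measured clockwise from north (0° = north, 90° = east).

The pressure-gradient force points toward the north (bearing 000°).
Geostrophic balance: in the Northern Hemisphere the Coriolis force deflects motion to the right, so the geostrophic wind blows 90° to the right of the pressure-gradient force (low pressure on the left).
Rotating 000° by 90° clockwise gives 090° — the wind blows toward the east.

090°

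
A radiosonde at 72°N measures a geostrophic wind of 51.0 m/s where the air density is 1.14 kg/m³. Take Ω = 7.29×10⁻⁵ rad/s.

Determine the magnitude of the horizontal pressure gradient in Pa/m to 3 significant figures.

Coriolis parameter at 72°N:
f = 2Ω sin φ = 2 × 7.29×10⁻⁵ × sin 72° = 1.39×10⁻⁴ s⁻¹
Geostrophic balance rearranged: |∂P/∂n| = f ρ V_g
|∂P/∂n| = 1.39×10⁻⁴ × 1.14 × 51.0 = 8.06×10⁻³ Pa/m

8.06×10⁻³ Pa/m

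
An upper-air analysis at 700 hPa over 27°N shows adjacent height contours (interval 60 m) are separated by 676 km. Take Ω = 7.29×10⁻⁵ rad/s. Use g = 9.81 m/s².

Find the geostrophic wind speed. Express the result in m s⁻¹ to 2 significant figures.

Coriolis parameter at 27°N:
f = 2Ω sin φ = 2 × 7.29×10⁻⁵ × sin 27° = 6.62×10⁻⁵ s⁻¹
Height gradient: |∂Z/∂n| = 60 m / 676000 m = 8.88×10⁻⁵
On a pressure surface, geostrophic balance gives V_g = (g/f)|∂Z/∂n|:
V_g = 9.81 × 8.88×10⁻⁵ / 6.62×10⁻⁵ = 13.2 m/s

13 m s⁻¹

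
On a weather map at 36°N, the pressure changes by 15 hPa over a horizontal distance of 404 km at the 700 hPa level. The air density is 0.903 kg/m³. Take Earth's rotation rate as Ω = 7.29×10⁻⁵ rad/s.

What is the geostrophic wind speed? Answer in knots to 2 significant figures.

93 knots

Coriolis parameter at 36°N:
f = 2Ω sin φ = 2 × 7.29×10⁻⁵ × sin 36° = 8.57×10⁻⁵ s⁻¹
Pressure gradient: |∂P/∂n| = 1500 Pa / 404000 m = 3.71×10⁻³ Pa/m
Geostrophic balance (pressure-gradient force = Coriolis force):
V_g = (1/(fρ)) |∂P/∂n| = 3.71×10⁻³ / (8.57×10⁻⁵ × 0.903) = 48.0 m/s
Converting: 48.0 m/s × 1.944 = 93 knots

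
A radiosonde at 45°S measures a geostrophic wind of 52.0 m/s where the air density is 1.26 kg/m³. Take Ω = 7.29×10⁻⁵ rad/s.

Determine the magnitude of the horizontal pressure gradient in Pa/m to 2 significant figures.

6.8×10⁻³ Pa/m

Coriolis parameter at 45°S:
f = 2Ω sin φ = 2 × 7.29×10⁻⁵ × sin 45° = 1.03×10⁻⁴ s⁻¹
Geostrophic balance rearranged: |∂P/∂n| = f ρ V_g
|∂P/∂n| = 1.03×10⁻⁴ × 1.26 × 52.0 = 6.75×10⁻³ Pa/m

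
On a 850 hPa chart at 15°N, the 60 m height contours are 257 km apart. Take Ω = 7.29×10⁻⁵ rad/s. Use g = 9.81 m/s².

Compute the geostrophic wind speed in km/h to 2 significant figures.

Coriolis parameter at 15°N:
f = 2Ω sin φ = 2 × 7.29×10⁻⁵ × sin 15° = 3.77×10⁻⁵ s⁻¹
Height gradient: |∂Z/∂n| = 60 m / 257000 m = 2.33×10⁻⁴
On a pressure surface, geostrophic balance gives V_g = (g/f)|∂Z/∂n|:
V_g = 9.81 × 2.33×10⁻⁴ / 3.77×10⁻⁵ = 60.7 m/s
Converting: 60.7 m/s × 3.6 = 220 km/h

220 km/h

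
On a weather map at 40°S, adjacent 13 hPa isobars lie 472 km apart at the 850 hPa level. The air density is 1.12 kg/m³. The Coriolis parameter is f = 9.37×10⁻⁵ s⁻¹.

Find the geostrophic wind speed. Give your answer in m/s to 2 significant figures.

Pressure gradient: |∂P/∂n| = 1300 Pa / 472000 m = 2.75×10⁻³ Pa/m
Geostrophic balance (pressure-gradient force = Coriolis force):
V_g = (1/(fρ)) |∂P/∂n| = 2.75×10⁻³ / (9.37×10⁻⁵ × 1.12) = 26.2 m/s

26 m/s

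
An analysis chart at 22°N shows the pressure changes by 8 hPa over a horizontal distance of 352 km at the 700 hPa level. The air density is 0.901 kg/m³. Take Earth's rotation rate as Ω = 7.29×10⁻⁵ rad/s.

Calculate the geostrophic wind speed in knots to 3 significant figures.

89.8 knots

Coriolis parameter at 22°N:
f = 2Ω sin φ = 2 × 7.29×10⁻⁵ × sin 22° = 5.46×10⁻⁵ s⁻¹
Pressure gradient: |∂P/∂n| = 800 Pa / 352000 m = 2.27×10⁻³ Pa/m
Geostrophic balance (pressure-gradient force = Coriolis force):
V_g = (1/(fρ)) |∂P/∂n| = 2.27×10⁻³ / (5.46×10⁻⁵ × 0.901) = 46.2 m/s
Converting: 46.2 m/s × 1.944 = 89.8 knots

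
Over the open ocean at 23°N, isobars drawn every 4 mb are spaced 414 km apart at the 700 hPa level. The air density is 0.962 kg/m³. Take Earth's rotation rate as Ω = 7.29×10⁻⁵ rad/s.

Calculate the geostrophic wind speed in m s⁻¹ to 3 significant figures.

Coriolis parameter at 23°N:
f = 2Ω sin φ = 2 × 7.29×10⁻⁵ × sin 23° = 5.70×10⁻⁵ s⁻¹
Pressure gradient: |∂P/∂n| = 400 Pa / 414000 m = 9.66×10⁻⁴ Pa/m
Geostrophic balance (pressure-gradient force = Coriolis force):
V_g = (1/(fρ)) |∂P/∂n| = 9.66×10⁻⁴ / (5.70×10⁻⁵ × 0.962) = 17.6 m/s

17.6 m s⁻¹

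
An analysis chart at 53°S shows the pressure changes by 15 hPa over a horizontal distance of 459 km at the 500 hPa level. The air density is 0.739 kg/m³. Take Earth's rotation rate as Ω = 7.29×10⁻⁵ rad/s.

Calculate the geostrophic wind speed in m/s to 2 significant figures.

38 m/s

Coriolis parameter at 53°S:
f = 2Ω sin φ = 2 × 7.29×10⁻⁵ × sin 53° = 1.16×10⁻⁴ s⁻¹
Pressure gradient: |∂P/∂n| = 1500 Pa / 459000 m = 3.27×10⁻³ Pa/m
Geostrophic balance (pressure-gradient force = Coriolis force):
V_g = (1/(fρ)) |∂P/∂n| = 3.27×10⁻³ / (1.16×10⁻⁴ × 0.739) = 38.0 m/s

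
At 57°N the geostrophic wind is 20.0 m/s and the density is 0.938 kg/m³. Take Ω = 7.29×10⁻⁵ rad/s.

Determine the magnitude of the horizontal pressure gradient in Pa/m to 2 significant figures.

2.3×10⁻³ Pa/m

Coriolis parameter at 57°N:
f = 2Ω sin φ = 2 × 7.29×10⁻⁵ × sin 57° = 1.22×10⁻⁴ s⁻¹
Geostrophic balance rearranged: |∂P/∂n| = f ρ V_g
|∂P/∂n| = 1.22×10⁻⁴ × 0.938 × 20.0 = 2.29×10⁻³ Pa/m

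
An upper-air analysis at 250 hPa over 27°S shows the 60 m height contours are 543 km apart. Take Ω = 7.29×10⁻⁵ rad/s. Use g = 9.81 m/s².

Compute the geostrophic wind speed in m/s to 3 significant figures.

16.4 m/s

Coriolis parameter at 27°S:
f = 2Ω sin φ = 2 × 7.29×10⁻⁵ × sin 27° = 6.62×10⁻⁵ s⁻¹
Height gradient: |∂Z/∂n| = 60 m / 543000 m = 1.10×10⁻⁴
On a pressure surface, geostrophic balance gives V_g = (g/f)|∂Z/∂n|:
V_g = 9.81 × 1.10×10⁻⁴ / 6.62×10⁻⁵ = 16.4 m/s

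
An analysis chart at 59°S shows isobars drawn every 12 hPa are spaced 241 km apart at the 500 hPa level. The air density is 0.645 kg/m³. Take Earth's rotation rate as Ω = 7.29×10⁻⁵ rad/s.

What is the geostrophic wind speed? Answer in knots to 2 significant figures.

120 knots

Coriolis parameter at 59°S:
f = 2Ω sin φ = 2 × 7.29×10⁻⁵ × sin 59° = 1.25×10⁻⁴ s⁻¹
Pressure gradient: |∂P/∂n| = 1200 Pa / 241000 m = 4.98×10⁻³ Pa/m
Geostrophic balance (pressure-gradient force = Coriolis force):
V_g = (1/(fρ)) |∂P/∂n| = 4.98×10⁻³ / (1.25×10⁻⁴ × 0.645) = 61.8 m/s
Converting: 61.8 m/s × 1.944 = 120 knots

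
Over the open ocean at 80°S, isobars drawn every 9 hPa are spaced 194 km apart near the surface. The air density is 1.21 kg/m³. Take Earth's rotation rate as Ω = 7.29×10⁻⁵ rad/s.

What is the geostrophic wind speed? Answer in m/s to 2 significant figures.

Coriolis parameter at 80°S:
f = 2Ω sin φ = 2 × 7.29×10⁻⁵ × sin 80° = 1.44×10⁻⁴ s⁻¹
Pressure gradient: |∂P/∂n| = 900 Pa / 194000 m = 4.64×10⁻³ Pa/m
Geostrophic balance (pressure-gradient force = Coriolis force):
V_g = (1/(fρ)) |∂P/∂n| = 4.64×10⁻³ / (1.44×10⁻⁴ × 1.21) = 26.7 m/s

27 m/s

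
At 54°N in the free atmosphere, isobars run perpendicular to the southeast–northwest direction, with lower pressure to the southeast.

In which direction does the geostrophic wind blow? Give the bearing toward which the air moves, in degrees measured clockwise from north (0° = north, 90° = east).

225°

The pressure-gradient force points toward the southeast (bearing 135°).
Geostrophic balance: in the Northern Hemisphere the Coriolis force deflects motion to the right, so the geostrophic wind blows 90° to the right of the pressure-gradient force (low pressure on the left).
Rotating 135° by 90° clockwise gives 225° — the wind blows toward the southwest.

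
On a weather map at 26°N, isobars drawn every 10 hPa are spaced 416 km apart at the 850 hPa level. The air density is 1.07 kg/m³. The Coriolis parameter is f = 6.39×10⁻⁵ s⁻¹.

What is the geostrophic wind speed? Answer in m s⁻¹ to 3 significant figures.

Pressure gradient: |∂P/∂n| = 1000 Pa / 416000 m = 2.40×10⁻³ Pa/m
Geostrophic balance (pressure-gradient force = Coriolis force):
V_g = (1/(fρ)) |∂P/∂n| = 2.40×10⁻³ / (6.39×10⁻⁵ × 1.07) = 35.2 m/s

35.2 m s⁻¹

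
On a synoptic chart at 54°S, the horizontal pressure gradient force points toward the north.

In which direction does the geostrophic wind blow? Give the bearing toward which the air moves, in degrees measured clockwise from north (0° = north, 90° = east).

The pressure-gradient force points toward the north (bearing 000°).
Geostrophic balance: in the Southern Hemisphere the Coriolis force deflects motion to the left, so the geostrophic wind blows 90° to the left of the pressure-gradient force (low pressure on the right).
Rotating 000° by 90° counterclockwise gives 270° — the wind blows toward the west.

270°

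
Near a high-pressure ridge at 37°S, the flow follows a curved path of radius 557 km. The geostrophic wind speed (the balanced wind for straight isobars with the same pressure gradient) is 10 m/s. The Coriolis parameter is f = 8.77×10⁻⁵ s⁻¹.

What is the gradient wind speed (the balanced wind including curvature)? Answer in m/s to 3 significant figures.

14.0 m/s

Around a high, pressure-gradient force acts outward with centrifugal, so Coriolis balances both:
fV = (1/ρ)|∂P/∂n| + V²/R  →  V² − fR·V + fR·V_g = 0
With fR = 8.77×10⁻⁵ × 557×10³ m = 48.8 m/s:
V = [fR − √((fR)² − 4 fR V_g)]/2 = [48.8 − √(48.8² − 4×48.8×10)]/2 = 14 m/s
Supergeostrophic (V > V_g = 10 m/s), as expected around a high.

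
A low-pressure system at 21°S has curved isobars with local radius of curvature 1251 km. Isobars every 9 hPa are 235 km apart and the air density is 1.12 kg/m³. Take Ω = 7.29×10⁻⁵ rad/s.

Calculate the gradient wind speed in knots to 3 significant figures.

Coriolis parameter at 21°S:
f = 2Ω sin φ = 2 × 7.29×10⁻⁵ × sin 21° = 5.23×10⁻⁵ s⁻¹
Pressure gradient: |∂P/∂n| = 900 Pa / 235000 m = 3.83×10⁻³ Pa/m
Geostrophic speed: V_g = |∂P/∂n|/(fρ) = 3.83×10⁻³/(5.23×10⁻⁵ × 1.12) = 65.4 m/s
Around a low, centrifugal force acts outward with Coriolis, so pressure-gradient force balances both:
(1/ρ)|∂P/∂n| = fV + V²/R  →  V² + fR·V − fR·V_g = 0
With fR = 5.23×10⁻⁵ × 1251×10³ m = 65.4 m/s:
V = [−fR + √((fR)² + 4 fR V_g)]/2 = [−65.4 + √(65.4² + 4×65.4×65.4)]/2 = 40.4 m/s
Subgeostrophic (V < V_g = 65.4 m/s), as expected around a low.
Converting: 40.4 m/s × 1.944 = 78.6 knots

78.6 knots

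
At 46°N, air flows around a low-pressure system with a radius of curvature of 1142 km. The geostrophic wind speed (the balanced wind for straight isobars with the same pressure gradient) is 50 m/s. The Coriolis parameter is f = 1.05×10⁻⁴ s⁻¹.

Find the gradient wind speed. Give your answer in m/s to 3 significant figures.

38.0 m/s

Around a low, centrifugal force acts outward with Coriolis, so pressure-gradient force balances both:
(1/ρ)|∂P/∂n| = fV + V²/R  →  V² + fR·V − fR·V_g = 0
With fR = 1.05×10⁻⁴ × 1142×10³ m = 120 m/s:
V = [−fR + √((fR)² + 4 fR V_g)]/2 = [−120 + √(120² + 4×120×50)]/2 = 38 m/s
Subgeostrophic (V < V_g = 50 m/s), as expected around a low.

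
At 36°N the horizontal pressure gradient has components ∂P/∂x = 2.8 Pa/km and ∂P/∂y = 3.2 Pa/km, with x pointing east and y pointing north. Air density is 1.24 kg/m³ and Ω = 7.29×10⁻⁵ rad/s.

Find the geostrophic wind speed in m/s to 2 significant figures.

40 m/s

Coriolis parameter at 36°N:
f = 2Ω sin φ = 2 × 7.29×10⁻⁵ × sin 36° = 8.57×10⁻⁵ s⁻¹
Component geostrophic relations (x east, y north):
u_g = −(1/(fρ)) ∂P/∂y,  v_g = (1/(fρ)) ∂P/∂x
u_g = −(3.2×10⁻³)/(8.57×10⁻⁵ × 1.24) = −30.1 m/s;  v_g = (2.8×10⁻³)/(8.57×10⁻⁵ × 1.24) = 26.3 m/s
|V_g| = √(u_g² + v_g²) = 40.0 m/s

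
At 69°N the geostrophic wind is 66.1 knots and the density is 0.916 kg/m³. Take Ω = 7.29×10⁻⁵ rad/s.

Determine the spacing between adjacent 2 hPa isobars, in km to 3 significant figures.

Coriolis parameter at 69°N:
f = 2Ω sin φ = 2 × 7.29×10⁻⁵ × sin 69° = 1.36×10⁻⁴ s⁻¹
Wind speed in SI: 66.1 knots = 34.0 m/s
Geostrophic balance rearranged: |∂P/∂n| = f ρ V_g
|∂P/∂n| = 1.36×10⁻⁴ × 0.916 × 34.0 = 4.24×10⁻³ Pa/m
Isobar spacing: Δn = ΔP/|∂P/∂n| = 200 Pa / 4.24×10⁻³ Pa/m = 47172 m ≈ 47.2 km

47.2 km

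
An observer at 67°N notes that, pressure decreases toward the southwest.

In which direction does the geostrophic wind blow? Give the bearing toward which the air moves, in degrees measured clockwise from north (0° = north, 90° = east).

315°

The pressure-gradient force points toward the southwest (bearing 225°).
Geostrophic balance: in the Northern Hemisphere the Coriolis force deflects motion to the right, so the geostrophic wind blows 90° to the right of the pressure-gradient force (low pressure on the left).
Rotating 225° by 90° clockwise gives 315° — the wind blows toward the northwest.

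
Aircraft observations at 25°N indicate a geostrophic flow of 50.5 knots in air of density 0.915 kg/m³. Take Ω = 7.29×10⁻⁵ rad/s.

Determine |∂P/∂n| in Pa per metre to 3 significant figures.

Coriolis parameter at 25°N:
f = 2Ω sin φ = 2 × 7.29×10⁻⁵ × sin 25° = 6.16×10⁻⁵ s⁻¹
Wind speed in SI: 50.5 knots = 26.0 m/s
Geostrophic balance rearranged: |∂P/∂n| = f ρ V_g
|∂P/∂n| = 6.16×10⁻⁵ × 0.915 × 26.0 = 1.46×10⁻³ Pa/m

1.46×10⁻³ Pa/m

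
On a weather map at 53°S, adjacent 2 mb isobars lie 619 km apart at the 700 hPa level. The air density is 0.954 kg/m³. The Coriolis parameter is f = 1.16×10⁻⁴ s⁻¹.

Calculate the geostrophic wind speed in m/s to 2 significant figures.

2.9 m/s

Pressure gradient: |∂P/∂n| = 200 Pa / 619000 m = 3.23×10⁻⁴ Pa/m
Geostrophic balance (pressure-gradient force = Coriolis force):
V_g = (1/(fρ)) |∂P/∂n| = 3.23×10⁻⁴ / (1.16×10⁻⁴ × 0.954) = 2.92 m/s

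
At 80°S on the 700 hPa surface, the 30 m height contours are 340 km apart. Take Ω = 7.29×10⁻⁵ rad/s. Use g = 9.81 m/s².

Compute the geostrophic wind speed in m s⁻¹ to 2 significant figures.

6.0 m s⁻¹

Coriolis parameter at 80°S:
f = 2Ω sin φ = 2 × 7.29×10⁻⁵ × sin 80° = 1.44×10⁻⁴ s⁻¹
Height gradient: |∂Z/∂n| = 30 m / 340000 m = 8.82×10⁻⁵
On a pressure surface, geostrophic balance gives V_g = (g/f)|∂Z/∂n|:
V_g = 9.81 × 8.82×10⁻⁵ / 1.44×10⁻⁴ = 6.03 m/s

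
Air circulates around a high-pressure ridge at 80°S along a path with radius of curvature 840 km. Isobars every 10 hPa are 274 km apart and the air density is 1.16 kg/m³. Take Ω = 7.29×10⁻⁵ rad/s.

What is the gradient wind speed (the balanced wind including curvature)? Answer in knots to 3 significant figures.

55.9 knots

Coriolis parameter at 80°S:
f = 2Ω sin φ = 2 × 7.29×10⁻⁵ × sin 80° = 1.44×10⁻⁴ s⁻¹
Pressure gradient: |∂P/∂n| = 1000 Pa / 274000 m = 3.65×10⁻³ Pa/m
Geostrophic speed: V_g = |∂P/∂n|/(fρ) = 3.65×10⁻³/(1.44×10⁻⁴ × 1.16) = 21.9 m/s
Around a high, pressure-gradient force acts outward with centrifugal, so Coriolis balances both:
fV = (1/ρ)|∂P/∂n| + V²/R  →  V² − fR·V + fR·V_g = 0
With fR = 1.44×10⁻⁴ × 840×10³ m = 121 m/s:
V = [fR − √((fR)² − 4 fR V_g)]/2 = [121 − √(121² − 4×121×21.9)]/2 = 28.8 m/s
Supergeostrophic (V > V_g = 21.9 m/s), as expected around a high.
Converting: 28.8 m/s × 1.944 = 55.9 knots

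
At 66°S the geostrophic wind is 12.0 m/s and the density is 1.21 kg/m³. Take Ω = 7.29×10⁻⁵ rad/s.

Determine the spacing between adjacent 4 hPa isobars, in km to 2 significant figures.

210 km

Coriolis parameter at 66°S:
f = 2Ω sin φ = 2 × 7.29×10⁻⁵ × sin 66° = 1.33×10⁻⁴ s⁻¹
Geostrophic balance rearranged: |∂P/∂n| = f ρ V_g
|∂P/∂n| = 1.33×10⁻⁴ × 1.21 × 12.0 = 1.93×10⁻³ Pa/m
Isobar spacing: Δn = ΔP/|∂P/∂n| = 400 Pa / 1.93×10⁻³ Pa/m = 206826 m ≈ 210 km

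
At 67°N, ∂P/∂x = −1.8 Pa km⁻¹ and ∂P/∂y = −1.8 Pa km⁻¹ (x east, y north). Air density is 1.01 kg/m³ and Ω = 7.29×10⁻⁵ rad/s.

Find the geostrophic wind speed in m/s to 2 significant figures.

Coriolis parameter at 67°N:
f = 2Ω sin φ = 2 × 7.29×10⁻⁵ × sin 67° = 1.34×10⁻⁴ s⁻¹
Component geostrophic relations (x east, y north):
u_g = −(1/(fρ)) ∂P/∂y,  v_g = (1/(fρ)) ∂P/∂x
u_g = −(−1.8×10⁻³)/(1.34×10⁻⁴ × 1.01) = 13.3 m/s;  v_g = (−1.8×10⁻³)/(1.34×10⁻⁴ × 1.01) = −13.3 m/s
|V_g| = √(u_g² + v_g²) = 18.8 m/s

19 m/s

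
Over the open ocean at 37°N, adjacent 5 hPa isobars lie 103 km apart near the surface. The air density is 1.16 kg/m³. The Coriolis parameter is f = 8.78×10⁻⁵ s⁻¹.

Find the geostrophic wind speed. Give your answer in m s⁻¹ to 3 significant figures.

Pressure gradient: |∂P/∂n| = 500 Pa / 103000 m = 4.85×10⁻³ Pa/m
Geostrophic balance (pressure-gradient force = Coriolis force):
V_g = (1/(fρ)) |∂P/∂n| = 4.85×10⁻³ / (8.78×10⁻⁵ × 1.16) = 47.7 m/s

47.7 m s⁻¹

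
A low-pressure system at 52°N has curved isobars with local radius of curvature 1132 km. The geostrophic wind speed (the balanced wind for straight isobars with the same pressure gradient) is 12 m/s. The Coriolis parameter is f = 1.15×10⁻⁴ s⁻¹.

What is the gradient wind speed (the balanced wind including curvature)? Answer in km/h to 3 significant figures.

39.8 km/h

Around a low, centrifugal force acts outward with Coriolis, so pressure-gradient force balances both:
(1/ρ)|∂P/∂n| = fV + V²/R  →  V² + fR·V − fR·V_g = 0
With fR = 1.15×10⁻⁴ × 1132×10³ m = 130 m/s:
V = [−fR + √((fR)² + 4 fR V_g)]/2 = [−130 + √(130² + 4×130×12)]/2 = 11.1 m/s
Subgeostrophic (V < V_g = 12 m/s), as expected around a low.
Converting: 11.1 m/s × 3.6 = 39.8 km/h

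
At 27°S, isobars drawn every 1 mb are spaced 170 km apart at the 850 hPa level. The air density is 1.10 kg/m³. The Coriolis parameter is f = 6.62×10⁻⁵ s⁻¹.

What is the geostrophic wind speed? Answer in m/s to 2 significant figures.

8.1 m/s

Pressure gradient: |∂P/∂n| = 100 Pa / 170000 m = 5.88×10⁻⁴ Pa/m
Geostrophic balance (pressure-gradient force = Coriolis force):
V_g = (1/(fρ)) |∂P/∂n| = 5.88×10⁻⁴ / (6.62×10⁻⁵ × 1.10) = 8.08 m/s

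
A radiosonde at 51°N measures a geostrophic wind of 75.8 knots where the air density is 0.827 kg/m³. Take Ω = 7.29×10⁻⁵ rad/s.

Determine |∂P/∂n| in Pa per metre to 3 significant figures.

3.65×10⁻³ Pa/m

Coriolis parameter at 51°N:
f = 2Ω sin φ = 2 × 7.29×10⁻⁵ × sin 51° = 1.13×10⁻⁴ s⁻¹
Wind speed in SI: 75.8 knots = 39.0 m/s
Geostrophic balance rearranged: |∂P/∂n| = f ρ V_g
|∂P/∂n| = 1.13×10⁻⁴ × 0.827 × 39.0 = 3.65×10⁻³ Pa/m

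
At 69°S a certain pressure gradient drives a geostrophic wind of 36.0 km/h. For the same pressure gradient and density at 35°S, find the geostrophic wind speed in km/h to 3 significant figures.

58.6 km/h

With the same pressure gradient and density, V_g ∝ 1/f ∝ 1/sin φ.
V₂ = V₁ · sin φ₁ / sin φ₂ = 36.0 × sin 69° / sin 35°
V₂ = 36.0 × 0.9336/0.5736 = 58.6 km/h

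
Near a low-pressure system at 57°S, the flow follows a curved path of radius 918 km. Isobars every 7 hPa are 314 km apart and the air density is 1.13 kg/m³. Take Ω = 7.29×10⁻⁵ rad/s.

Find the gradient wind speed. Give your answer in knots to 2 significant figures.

Coriolis parameter at 57°S:
f = 2Ω sin φ = 2 × 7.29×10⁻⁵ × sin 57° = 1.22×10⁻⁴ s⁻¹
Pressure gradient: |∂P/∂n| = 700 Pa / 314000 m = 2.23×10⁻³ Pa/m
Geostrophic speed: V_g = |∂P/∂n|/(fρ) = 2.23×10⁻³/(1.22×10⁻⁴ × 1.13) = 16.1 m/s
Around a low, centrifugal force acts outward with Coriolis, so pressure-gradient force balances both:
(1/ρ)|∂P/∂n| = fV + V²/R  →  V² + fR·V − fR·V_g = 0
With fR = 1.22×10⁻⁴ × 918×10³ m = 112 m/s:
V = [−fR + √((fR)² + 4 fR V_g)]/2 = [−112 + √(112² + 4×112×16.1)]/2 = 14.3 m/s
Subgeostrophic (V < V_g = 16.1 m/s), as expected around a low.
Converting: 14.3 m/s × 1.944 = 28 knots

28 knots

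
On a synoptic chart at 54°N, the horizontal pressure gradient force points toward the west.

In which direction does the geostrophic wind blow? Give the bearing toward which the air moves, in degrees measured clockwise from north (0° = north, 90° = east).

000°

The pressure-gradient force points toward the west (bearing 270°).
Geostrophic balance: in the Northern Hemisphere the Coriolis force deflects motion to the right, so the geostrophic wind blows 90° to the right of the pressure-gradient force (low pressure on the left).
Rotating 270° by 90° clockwise gives 000° — the wind blows toward the north.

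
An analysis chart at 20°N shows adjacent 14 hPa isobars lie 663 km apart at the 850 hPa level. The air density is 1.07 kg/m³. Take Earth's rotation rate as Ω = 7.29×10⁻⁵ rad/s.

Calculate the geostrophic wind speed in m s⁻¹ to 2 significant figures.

40 m s⁻¹

Coriolis parameter at 20°N:
f = 2Ω sin φ = 2 × 7.29×10⁻⁵ × sin 20° = 4.99×10⁻⁵ s⁻¹
Pressure gradient: |∂P/∂n| = 1400 Pa / 663000 m = 2.11×10⁻³ Pa/m
Geostrophic balance (pressure-gradient force = Coriolis force):
V_g = (1/(fρ)) |∂P/∂n| = 2.11×10⁻³ / (4.99×10⁻⁵ × 1.07) = 39.6 m/s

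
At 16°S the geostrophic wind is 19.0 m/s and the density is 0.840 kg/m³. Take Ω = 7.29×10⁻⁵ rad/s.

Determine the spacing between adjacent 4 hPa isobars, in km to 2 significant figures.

Coriolis parameter at 16°S:
f = 2Ω sin φ = 2 × 7.29×10⁻⁵ × sin 16° = 4.02×10⁻⁵ s⁻¹
Geostrophic balance rearranged: |∂P/∂n| = f ρ V_g
|∂P/∂n| = 4.02×10⁻⁵ × 0.840 × 19.0 = 6.41×10⁻⁴ Pa/m
Isobar spacing: Δn = ΔP/|∂P/∂n| = 400 Pa / 6.41×10⁻⁴ Pa/m = 623636 m ≈ 620 km

620 km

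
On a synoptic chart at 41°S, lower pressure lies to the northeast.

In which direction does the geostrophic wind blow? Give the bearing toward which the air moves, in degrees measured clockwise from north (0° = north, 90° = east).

315°

The pressure-gradient force points toward the northeast (bearing 045°).
Geostrophic balance: in the Southern Hemisphere the Coriolis force deflects motion to the left, so the geostrophic wind blows 90° to the left of the pressure-gradient force (low pressure on the right).
Rotating 045° by 90° counterclockwise gives 315° — the wind blows toward the northwest.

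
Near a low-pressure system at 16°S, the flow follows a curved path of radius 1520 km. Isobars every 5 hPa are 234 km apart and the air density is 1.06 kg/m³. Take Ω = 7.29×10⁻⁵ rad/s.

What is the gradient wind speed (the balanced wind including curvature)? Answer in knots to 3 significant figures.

63.5 knots

Coriolis parameter at 16°S:
f = 2Ω sin φ = 2 × 7.29×10⁻⁵ × sin 16° = 4.02×10⁻⁵ s⁻¹
Pressure gradient: |∂P/∂n| = 500 Pa / 234000 m = 2.14×10⁻³ Pa/m
Geostrophic speed: V_g = |∂P/∂n|/(fρ) = 2.14×10⁻³/(4.02×10⁻⁵ × 1.06) = 50.2 m/s
Around a low, centrifugal force acts outward with Coriolis, so pressure-gradient force balances both:
(1/ρ)|∂P/∂n| = fV + V²/R  →  V² + fR·V − fR·V_g = 0
With fR = 4.02×10⁻⁵ × 1520×10³ m = 61.1 m/s:
V = [−fR + √((fR)² + 4 fR V_g)]/2 = [−61.1 + √(61.1² + 4×61.1×50.2)]/2 = 32.7 m/s
Subgeostrophic (V < V_g = 50.2 m/s), as expected around a low.
Converting: 32.7 m/s × 1.944 = 63.5 knots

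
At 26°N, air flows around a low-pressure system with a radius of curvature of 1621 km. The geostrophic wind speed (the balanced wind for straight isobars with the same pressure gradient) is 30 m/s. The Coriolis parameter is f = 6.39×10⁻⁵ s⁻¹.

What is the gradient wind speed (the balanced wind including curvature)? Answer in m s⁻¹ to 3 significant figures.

24.3 m s⁻¹

Around a low, centrifugal force acts outward with Coriolis, so pressure-gradient force balances both:
(1/ρ)|∂P/∂n| = fV + V²/R  →  V² + fR·V − fR·V_g = 0
With fR = 6.39×10⁻⁵ × 1621×10³ m = 104 m/s:
V = [−fR + √((fR)² + 4 fR V_g)]/2 = [−104 + √(104² + 4×104×30)]/2 = 24.3 m/s
Subgeostrophic (V < V_g = 30 m/s), as expected around a low.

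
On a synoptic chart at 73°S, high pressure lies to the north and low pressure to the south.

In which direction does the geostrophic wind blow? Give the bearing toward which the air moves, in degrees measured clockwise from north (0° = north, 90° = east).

The pressure-gradient force points toward the south (bearing 180°).
Geostrophic balance: in the Southern Hemisphere the Coriolis force deflects motion to the left, so the geostrophic wind blows 90° to the left of the pressure-gradient force (low pressure on the right).
Rotating 180° by 90° counterclockwise gives 090° — the wind blows toward the east.

090°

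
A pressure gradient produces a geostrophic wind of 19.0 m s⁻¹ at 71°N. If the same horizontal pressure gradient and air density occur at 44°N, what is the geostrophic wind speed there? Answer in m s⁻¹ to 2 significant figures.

26 m s⁻¹

With the same pressure gradient and density, V_g ∝ 1/f ∝ 1/sin φ.
V₂ = V₁ · sin φ₁ / sin φ₂ = 19.0 × sin 71° / sin 44°
V₂ = 19.0 × 0.9455/0.6947 = 26 m s⁻¹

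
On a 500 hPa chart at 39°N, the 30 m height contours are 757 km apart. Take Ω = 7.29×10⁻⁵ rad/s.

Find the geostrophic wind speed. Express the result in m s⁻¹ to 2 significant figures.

Coriolis parameter at 39°N:
f = 2Ω sin φ = 2 × 7.29×10⁻⁵ × sin 39° = 9.18×10⁻⁵ s⁻¹
Height gradient: |∂Z/∂n| = 30 m / 757000 m = 3.96×10⁻⁵
On a pressure surface, geostrophic balance gives V_g = (g/f)|∂Z/∂n|:
V_g = 9.81 × 3.96×10⁻⁵ / 9.18×10⁻⁵ = 4.24 m/s

4.2 m s⁻¹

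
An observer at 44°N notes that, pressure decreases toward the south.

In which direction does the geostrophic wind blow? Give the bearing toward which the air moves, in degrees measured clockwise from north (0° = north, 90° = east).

The pressure-gradient force points toward the south (bearing 180°).
Geostrophic balance: in the Northern Hemisphere the Coriolis force deflects motion to the right, so the geostrophic wind blows 90° to the right of the pressure-gradient force (low pressure on the left).
Rotating 180° by 90° clockwise gives 270° — the wind blows toward the west.

270°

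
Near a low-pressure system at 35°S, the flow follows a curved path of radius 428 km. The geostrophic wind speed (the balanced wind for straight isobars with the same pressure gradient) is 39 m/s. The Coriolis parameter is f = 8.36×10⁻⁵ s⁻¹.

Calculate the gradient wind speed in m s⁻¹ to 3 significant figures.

23.5 m s⁻¹

Around a low, centrifugal force acts outward with Coriolis, so pressure-gradient force balances both:
(1/ρ)|∂P/∂n| = fV + V²/R  →  V² + fR·V − fR·V_g = 0
With fR = 8.36×10⁻⁵ × 428×10³ m = 35.8 m/s:
V = [−fR + √((fR)² + 4 fR V_g)]/2 = [−35.8 + √(35.8² + 4×35.8×39)]/2 = 23.5 m/s
Subgeostrophic (V < V_g = 39 m/s), as expected around a low.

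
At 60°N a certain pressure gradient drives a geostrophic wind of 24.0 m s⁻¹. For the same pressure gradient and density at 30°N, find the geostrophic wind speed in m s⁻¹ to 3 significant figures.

With the same pressure gradient and density, V_g ∝ 1/f ∝ 1/sin φ.
V₂ = V₁ · sin φ₁ / sin φ₂ = 24.0 × sin 60° / sin 30°
V₂ = 24.0 × 0.8660/0.5000 = 41.6 m s⁻¹

41.6 m s⁻¹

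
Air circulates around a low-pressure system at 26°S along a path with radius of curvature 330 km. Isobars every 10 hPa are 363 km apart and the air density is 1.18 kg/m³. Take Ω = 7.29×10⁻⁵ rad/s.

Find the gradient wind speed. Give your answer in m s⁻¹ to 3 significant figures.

19.1 m s⁻¹

Coriolis parameter at 26°S:
f = 2Ω sin φ = 2 × 7.29×10⁻⁵ × sin 26° = 6.39×10⁻⁵ s⁻¹
Pressure gradient: |∂P/∂n| = 1000 Pa / 363000 m = 2.75×10⁻³ Pa/m
Geostrophic speed: V_g = |∂P/∂n|/(fρ) = 2.75×10⁻³/(6.39×10⁻⁵ × 1.18) = 36.5 m/s
Around a low, centrifugal force acts outward with Coriolis, so pressure-gradient force balances both:
(1/ρ)|∂P/∂n| = fV + V²/R  →  V² + fR·V − fR·V_g = 0
With fR = 6.39×10⁻⁵ × 330×10³ m = 21.1 m/s:
V = [−fR + √((fR)² + 4 fR V_g)]/2 = [−21.1 + √(21.1² + 4×21.1×36.5)]/2 = 19.1 m/s
Subgeostrophic (V < V_g = 36.5 m/s), as expected around a low.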